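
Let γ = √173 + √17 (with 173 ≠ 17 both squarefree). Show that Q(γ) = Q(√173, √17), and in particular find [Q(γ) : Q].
[Q(γ) : Q] = 4 (equivalently, Q(γ) = Q(√173, √17))

Obviously Q(γ) ⊆ Q(√173, √17), and [Q(√173, √17):Q] = 4 (since 173, 17 are distinct squarefree integers > 1 with 2941 not a perfect square). To show equality we compute the minimal polynomial of γ. From γ = √173 + √17: γ^2 = 173 + 2√(2941) + 17 = 190 + 2√(2941), so γ^2 - 190 = 2√(2941); squaring, (γ^2 - 190)^2 = 4·2941, i.e. γ^4 - 380γ^2 + 36100 - 11764 = 0, i.e. γ^4 - 380γ^2 + 24336 = 0. So γ is a root of x^4 - 380x^2 + 24336. This polynomial is irreducible over Q: it has no rational root (each ±√173 ± √17 is irrational), and any factorization into two quadratics over Q would force √(2941) ∈ Q (pairing opposite roots) or √173, √17 ∈ Q (other pairings), all impossible. Hence [Q(γ):Q] = 4 = [Q(√173, √17):Q], so Q(γ) = Q(√173, √17).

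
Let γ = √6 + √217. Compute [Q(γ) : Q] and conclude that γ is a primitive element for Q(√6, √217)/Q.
[Q(γ) : Q] = 4 (equivalently, Q(γ) = Q(√6, √217))

Obviously Q(γ) ⊆ Q(√6, √217), and [Q(√6, √217):Q] = 4 (since 6, 217 are distinct squarefree integers > 1 with 1302 not a perfect square). To show equality we compute the minimal polynomial of γ. From γ = √6 + √217: γ^2 = 6 + 2√(1302) + 217 = 223 + 2√(1302), so γ^2 - 223 = 2√(1302); squaring, (γ^2 - 223)^2 = 4·1302, i.e. γ^4 - 446γ^2 + 49729 - 5208 = 0, i.e. γ^4 - 446γ^2 + 44521 = 0. So γ is a root of x^4 - 446x^2 + 44521. This polynomial is irreducible over Q: it has no rational root (each ±√6 ± √217 is irrational), and any factorization into two quadratics over Q would force √(1302) ∈ Q (pairing opposite roots) or √6, √217 ∈ Q (other pairings), all impossible. Hence [Q(γ):Q] = 4 = [Q(√6, √217):Q], so Q(γ) = Q(√6, √217).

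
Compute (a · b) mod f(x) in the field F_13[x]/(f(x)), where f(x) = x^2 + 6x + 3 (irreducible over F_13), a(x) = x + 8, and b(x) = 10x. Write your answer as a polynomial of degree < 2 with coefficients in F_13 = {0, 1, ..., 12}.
a · b ≡ 7x + 9 (mod f(x))

Multiply in F_13[x]: a(x)·b(x) = (x + 8)·(10x) = 10x^2 + 2x. This has degree ≥ 2, so divide by f(x) over F_13: 10x^2 + 2x = (10)·(x^2 + 6x + 3) + (7x + 9). Hence a·b ≡ 7x + 9 (mod f). (F_13[x]/(f) is a field with 13^2 = 169 elements since f is irreducible of degree 2.)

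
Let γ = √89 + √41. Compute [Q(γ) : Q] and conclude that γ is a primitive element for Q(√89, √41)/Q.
[Q(γ) : Q] = 4 (equivalently, Q(γ) = Q(√89, √41))

Obviously Q(γ) ⊆ Q(√89, √41), and [Q(√89, √41):Q] = 4 (since 89, 41 are distinct squarefree integers > 1 with 3649 not a perfect square). To show equality we compute the minimal polynomial of γ. From γ = √89 + √41: γ^2 = 89 + 2√(3649) + 41 = 130 + 2√(3649), so γ^2 - 130 = 2√(3649); squaring, (γ^2 - 130)^2 = 4·3649, i.e. γ^4 - 260γ^2 + 16900 - 14596 = 0, i.e. γ^4 - 260γ^2 + 2304 = 0. So γ is a root of x^4 - 260x^2 + 2304. This polynomial is irreducible over Q: it has no rational root (each ±√89 ± √41 is irrational), and any factorization into two quadratics over Q would force √(3649) ∈ Q (pairing opposite roots) or √89, √41 ∈ Q (other pairings), all impossible. Hence [Q(γ):Q] = 4 = [Q(√89, √41):Q], so Q(γ) = Q(√89, √41).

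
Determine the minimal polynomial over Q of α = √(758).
m_α(x) = x^2 - 758

α satisfies α^2 - 758 = 0, so x^2 - 758 annihilates α. Since d = 758 is squarefree and ≠ 1, it is not a perfect square in Q, so x^2 - 758 has no rational root and is therefore irreducible over Q (a degree-2 polynomial over a field is irreducible iff it has no root). Hence m_α(x) = x^2 - 758.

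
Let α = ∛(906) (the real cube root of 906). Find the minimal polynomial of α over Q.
m_α(x) = x^3 - 906

α satisfies α^3 = 906, so x^3 - 906 annihilates α. By the rational root test, a rational root p/q (in lowest terms) of x^3 - 906 would satisfy p^3 = 906 q^3, forcing q = 1 and p^3 = 906; but 906 is not a perfect cube, contradiction. A monic cubic over Q with no rational root is irreducible (any nontrivial factorization would include a linear factor). Hence x^3 - 906 is the minimal polynomial of α, and in particular [Q(α):Q] = 3.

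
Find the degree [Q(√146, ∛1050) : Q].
[Q(√146, ∛1050) : Q] = 6

Let L = Q(√146, ∛1050). Since Q(√146) ⊂ L and [Q(√146):Q] = 2, the tower law gives 2 | [L:Q]. Likewise Q(∛1050) ⊂ L with [Q(∛1050):Q] = 3 (because 1050 is not a perfect cube), so 3 | [L:Q]. As gcd(2,3) = 1, [L:Q] is divisible by 6. Conversely L is generated over Q by √146 and ∛1050, so [L:Q] ≤ 2·3 = 6. Therefore [Q(√146, ∛1050) : Q] = 6.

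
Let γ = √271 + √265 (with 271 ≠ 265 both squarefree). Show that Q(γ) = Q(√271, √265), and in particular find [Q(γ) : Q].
[Q(γ) : Q] = 4 (equivalently, Q(γ) = Q(√271, √265))

Obviously Q(γ) ⊆ Q(√271, √265), and [Q(√271, √265):Q] = 4 (since 271, 265 are distinct squarefree integers > 1 with 71815 not a perfect square). To show equality we compute the minimal polynomial of γ. From γ = √271 + √265: γ^2 = 271 + 2√(71815) + 265 = 536 + 2√(71815), so γ^2 - 536 = 2√(71815); squaring, (γ^2 - 536)^2 = 4·71815, i.e. γ^4 - 1072γ^2 + 287296 - 287260 = 0, i.e. γ^4 - 1072γ^2 + 36 = 0. So γ is a root of x^4 - 1072x^2 + 36. This polynomial is irreducible over Q: it has no rational root (each ±√271 ± √265 is irrational), and any factorization into two quadratics over Q would force √(71815) ∈ Q (pairing opposite roots) or √271, √265 ∈ Q (other pairings), all impossible. Hence [Q(γ):Q] = 4 = [Q(√271, √265):Q], so Q(γ) = Q(√271, √265).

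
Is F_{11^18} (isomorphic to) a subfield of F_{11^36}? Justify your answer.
Yes: F_{11^18} is a subfield of F_{11^36}

F_{p^m} embeds in F_{p^n} iff m | n (since F_{p^n} is the splitting field of x^(p^n) - x, and F_{p^m} ⊂ F_{p^n} forces p^n to be a power of p^m, i.e. m | n; conversely if m | n then every root of x^(p^m) - x is a root of x^(p^n) - x). Here 18 | 36 (since 36 = 2·18), so F_{11^18} is a subfield of F_{11^36}, and [F_{11^36} : F_{11^18}] = 36/18 = 2.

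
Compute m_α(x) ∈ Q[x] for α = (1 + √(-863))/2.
m_α(x) = x^2 - x + 216

From 2α - 1 = √(-863), squaring gives (2α - 1)^2 = -863, i.e. 4α^2 - 4α + 1 = -863, so α^2 - α + (1 + 863)/4 = 0. Since -863 ≡ 1 (mod 4), (1 + 863)/4 = 216 ∈ Z. The polynomial x^2 - x + 216 has discriminant 1 - 4·(216) = -863, which is not a perfect square in Q (d = -863 is squarefree and ≠ 1), so x^2 - x + 216 is irreducible over Q. It is the minimal polynomial of α.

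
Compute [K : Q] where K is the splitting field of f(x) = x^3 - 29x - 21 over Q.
[K : Q] = 6

By the rational root test, any rational root of the monic integer polynomial f(x) = x^3 - 29x - 21 must be an integer dividing the constant term -21, i.e. one of ±{1, 3, 7, 21}. Evaluating: f(1) = -49, f(-1) = 7, f(3) = -81, f(-3) = 39, f(7) = 119, f(-7) = -161, f(21) = 8631, f(-21) = -8673; none is 0, so f has no rational root and is therefore irreducible over Q (a cubic with no linear factor over a field is irreducible). For an irreducible cubic, the Galois group is A_3 or S_3 according as the discriminant disc(f) = -4a^3 - 27b^2 = -4·(-29)^3 - 27·(-21)^2 = 85649 is or is not a square in Q. Here disc(f) = 85649 is not a perfect square in Q, so the Galois group of f over Q is not contained in A_3 and must be all of S_3. The splitting field has degree |S_3| = 6 over Q, so [K : Q] = 6.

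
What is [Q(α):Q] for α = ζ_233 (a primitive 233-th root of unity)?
[Q(α):Q] = 232

The minimal polynomial of ζ_233 over Q is the 233-th cyclotomic polynomial Φ_233(x), which is irreducible over Q and has degree φ(233) = 232. Hence [Q(α):Q] = φ(233) = 232.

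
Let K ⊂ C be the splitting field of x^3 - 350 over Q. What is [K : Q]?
[K : Q] = 6

The roots of x^3 - 350 are ∛350, ω∛350, ω^2∛350 where ω = e^(2πi/3) is a primitive cube root of unity, so K = Q(∛350, ω). Now [Q(∛350):Q] = 3 (since 350 is not a perfect cube, x^3 - 350 is irreducible) and [Q(ω):Q] = 2. Both 2 and 3 divide [K:Q], and [K:Q] ≤ 3·2 = 6, so [K:Q] = 6. (Equivalently: Q(∛350) ⊂ R but ω ∉ R, so [K : Q(∛350)] = 2.)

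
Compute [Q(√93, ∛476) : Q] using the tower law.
[Q(√93, ∛476) : Q] = 6

Let L = Q(√93, ∛476). Since Q(√93) ⊂ L and [Q(√93):Q] = 2, the tower law gives 2 | [L:Q]. Likewise Q(∛476) ⊂ L with [Q(∛476):Q] = 3 (because 476 is not a perfect cube), so 3 | [L:Q]. As gcd(2,3) = 1, [L:Q] is divisible by 6. Conversely L is generated over Q by √93 and ∛476, so [L:Q] ≤ 2·3 = 6. Therefore [Q(√93, ∛476) : Q] = 6.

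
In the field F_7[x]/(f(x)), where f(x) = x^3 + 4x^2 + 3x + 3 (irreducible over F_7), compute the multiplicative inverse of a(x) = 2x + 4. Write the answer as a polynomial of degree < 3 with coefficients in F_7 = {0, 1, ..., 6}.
a(x)^(-1) ≡ 2x^2 + 4x + 5 (mod f(x))

Since f is irreducible over F_7, F_7[x]/(f) is a field and a(x) ≠ 0 has an inverse. Apply the extended Euclidean algorithm to f(x) and a(x) in F_7[x]: f(x) = (4x^2 + x + 3)·a(x) + (5). The last nonzero remainder is the constant 5 = gcd(f, a) in F_7. Back-substituting through the division chain expresses 5 = s(x)·a(x) + t(x)·f(x) with s(x) ≡ 3x^2 + 6x + 4 (mod f), so (3x^2 + 6x + 4)·a(x) ≡ 5 (mod f). Multiplying by 5^(-1) ≡ 3 in F_7 gives a(x)^(-1) ≡ 3·(3x^2 + 6x + 4) ≡ 2x^2 + 4x + 5 (mod f). Check: (2x + 4)·(2x^2 + 4x + 5) = 4x^3 + 2x^2 + 5x + 6 ≡ 1 (mod x^3 + 4x^2 + 3x + 3).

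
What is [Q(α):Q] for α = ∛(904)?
[Q(α):Q] = 3

The minimal polynomial of α is x^3 - 904, irreducible over Q since 904 is not a perfect cube (so x^3 - 904 has no rational root). Hence [Q(α):Q] = deg(m_α) = 3.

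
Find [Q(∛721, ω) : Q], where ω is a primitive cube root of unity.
[Q(∛721, ω) : Q] = 6

[Q(∛721):Q] = 3 (min poly x^3 - 721, irreducible since 721 is not a perfect cube). [Q(ω):Q] = 2 (min poly x^2 + x + 1). Since Q(∛721) ⊂ R and ω ∉ R, we have ω ∉ Q(∛721), so x^2 + x + 1 remains irreducible over Q(∛721) and [Q(∛721, ω) : Q(∛721)] = 2. By the tower law, [Q(∛721, ω) : Q] = 3 · 2 = 6. (In fact Q(∛721, ω) is the splitting field of x^3 - 721 over Q.)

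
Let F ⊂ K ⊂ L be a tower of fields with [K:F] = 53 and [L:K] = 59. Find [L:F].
[L:F] = 3127

The tower law says that for any tower of field extensions F ⊂ K ⊂ L with finite degrees, [L:F] = [L:K] · [K:F]. Here this gives [L:F] = 59 · 53 = 3127.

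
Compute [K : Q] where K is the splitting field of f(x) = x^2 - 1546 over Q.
[K : Q] = 2

f(x) = x^2 - 1546 factors as (x - √1546)(x + √1546). The splitting field is K = Q(√1546). Since 1546 is squarefree and > 1, it is not a perfect square, so x^2 - 1546 is irreducible over Q and [Q(√1546) : Q] = 2. Hence [K : Q] = 2.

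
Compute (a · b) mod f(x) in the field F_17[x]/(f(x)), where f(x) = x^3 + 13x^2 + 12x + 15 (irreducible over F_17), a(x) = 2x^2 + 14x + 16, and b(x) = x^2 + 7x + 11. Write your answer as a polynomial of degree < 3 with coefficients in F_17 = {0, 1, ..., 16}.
a · b ≡ x^2 + 8x + 10 (mod f(x))

Multiply in F_17[x]: a(x)·b(x) = (2x^2 + 14x + 16)·(x^2 + 7x + 11) = 2x^4 + 11x^3 + 11x + 6. This has degree ≥ 3, so divide by f(x) over F_17: 2x^4 + 11x^3 + 11x + 6 = (2x + 2)·(x^3 + 13x^2 + 12x + 15) + (x^2 + 8x + 10). Hence a·b ≡ x^2 + 8x + 10 (mod f). (F_17[x]/(f) is a field with 17^3 = 4913 elements since f is irreducible of degree 3.)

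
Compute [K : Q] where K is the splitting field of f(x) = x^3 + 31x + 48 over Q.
[K : Q] = 6

By the rational root test, any rational root of the monic integer polynomial f(x) = x^3 + 31x + 48 must be an integer dividing the constant term 48, i.e. one of ±{1, 2, 3, 4, 6, 8, 12, 16, 24, 48}. Evaluating: f(1) = 80, f(-1) = 16, f(2) = 118, f(-2) = -22, f(3) = 168, f(-3) = -72, f(4) = 236, f(-4) = -140, f(6) = 450, f(-6) = -354, f(8) = 808, f(-8) = -712, f(12) = 2148, f(-12) = -2052, f(16) = 4640, f(-16) = -4544, f(24) = 14616, f(-24) = -14520, f(48) = 112128, f(-48) = -112032; none is 0, so f has no rational root and is therefore irreducible over Q (a cubic with no linear factor over a field is irreducible). For an irreducible cubic, the Galois group is A_3 or S_3 according as the discriminant disc(f) = -4a^3 - 27b^2 = -4·(31)^3 - 27·(48)^2 = -181372 is or is not a square in Q. Here disc(f) = -181372 is not a perfect square in Q, so the Galois group of f over Q is not contained in A_3 and must be all of S_3. The splitting field has degree |S_3| = 6 over Q, so [K : Q] = 6.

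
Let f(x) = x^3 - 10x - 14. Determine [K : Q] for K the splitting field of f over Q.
[K : Q] = 6

By the rational root test, any rational root of the monic integer polynomial f(x) = x^3 - 10x - 14 must be an integer dividing the constant term -14, i.e. one of ±{1, 2, 7, 14}. Evaluating: f(1) = -23, f(-1) = -5, f(2) = -26, f(-2) = -2, f(7) = 259, f(-7) = -287, f(14) = 2590, f(-14) = -2618; none is 0, so f has no rational root and is therefore irreducible over Q (a cubic with no linear factor over a field is irreducible). For an irreducible cubic, the Galois group is A_3 or S_3 according as the discriminant disc(f) = -4a^3 - 27b^2 = -4·(-10)^3 - 27·(-14)^2 = -1292 is or is not a square in Q. Here disc(f) = -1292 is not a perfect square in Q, so the Galois group of f over Q is not contained in A_3 and must be all of S_3. The splitting field has degree |S_3| = 6 over Q, so [K : Q] = 6.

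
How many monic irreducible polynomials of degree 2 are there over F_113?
There are 6328 monic irreducible polynomials of degree 2 over F_113

Each element of F_{113^2} that lies in no proper subfield is a root of exactly one monic irreducible of degree 2 over F_113, and each such polynomial has 2 distinct roots in F_{113^2}. By Möbius inversion the count is N_113(2) = (1/2) Σ_{d|2} μ(2/d) · 113^d = (1/2)(μ(2)·113^1 + μ(1)·113^2) = 12656/2 = 6328.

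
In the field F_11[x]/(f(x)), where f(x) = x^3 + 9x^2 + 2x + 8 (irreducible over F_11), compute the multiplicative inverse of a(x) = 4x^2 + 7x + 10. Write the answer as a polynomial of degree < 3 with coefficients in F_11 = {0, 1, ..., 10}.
a(x)^(-1) ≡ 7x^2 + 2x + 8 (mod f(x))

Since f is irreducible over F_11, F_11[x]/(f) is a field and a(x) ≠ 0 has an inverse. Apply the extended Euclidean algorithm to f(x) and a(x) in F_11[x]: f(x) = (3x + 8)·a(x) + (4x + 5);  a(x) = (x + 6)·(4x + 5) + (2). The last nonzero remainder is the constant 2 = gcd(f, a) in F_11. Back-substituting through the division chain expresses 2 = s(x)·a(x) + t(x)·f(x) with s(x) ≡ 3x^2 + 4x + 5 (mod f), so (3x^2 + 4x + 5)·a(x) ≡ 2 (mod f). Multiplying by 2^(-1) ≡ 6 in F_11 gives a(x)^(-1) ≡ 6·(3x^2 + 4x + 5) ≡ 7x^2 + 2x + 8 (mod f). Check: (4x^2 + 7x + 10)·(7x^2 + 2x + 8) = 6x^4 + 2x^3 + 6x^2 + 10x + 3 ≡ 1 (mod x^3 + 9x^2 + 2x + 8).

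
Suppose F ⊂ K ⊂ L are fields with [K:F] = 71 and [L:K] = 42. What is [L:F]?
[L:F] = 2982

The tower law says that for any tower of field extensions F ⊂ K ⊂ L with finite degrees, [L:F] = [L:K] · [K:F]. Here this gives [L:F] = 42 · 71 = 2982.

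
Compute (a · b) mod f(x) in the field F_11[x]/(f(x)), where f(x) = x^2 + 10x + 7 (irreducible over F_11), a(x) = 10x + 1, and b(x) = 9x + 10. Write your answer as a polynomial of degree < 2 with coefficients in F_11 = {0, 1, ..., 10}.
a · b ≡ x + 7 (mod f(x))

Multiply in F_11[x]: a(x)·b(x) = (10x + 1)·(9x + 10) = 2x^2 + 10x + 10. This has degree ≥ 2, so divide by f(x) over F_11: 2x^2 + 10x + 10 = (2)·(x^2 + 10x + 7) + (x + 7). Hence a·b ≡ x + 7 (mod f). (F_11[x]/(f) is a field with 11^2 = 121 elements since f is irreducible of degree 2.)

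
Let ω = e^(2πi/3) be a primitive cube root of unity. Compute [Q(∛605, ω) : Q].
[Q(∛605, ω) : Q] = 6

[Q(∛605):Q] = 3 (min poly x^3 - 605, irreducible since 605 is not a perfect cube). [Q(ω):Q] = 2 (min poly x^2 + x + 1). Since Q(∛605) ⊂ R and ω ∉ R, we have ω ∉ Q(∛605), so x^2 + x + 1 remains irreducible over Q(∛605) and [Q(∛605, ω) : Q(∛605)] = 2. By the tower law, [Q(∛605, ω) : Q] = 3 · 2 = 6. (In fact Q(∛605, ω) is the splitting field of x^3 - 605 over Q.)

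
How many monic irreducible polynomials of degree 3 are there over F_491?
There are 39456760 monic irreducible polynomials of degree 3 over F_491

Each element of F_{491^3} that lies in no proper subfield is a root of exactly one monic irreducible of degree 3 over F_491, and each such polynomial has 3 distinct roots in F_{491^3}. By Möbius inversion the count is N_491(3) = (1/3) Σ_{d|3} μ(3/d) · 491^d = (1/3)(μ(3)·491^1 + μ(1)·491^3) = 118370280/3 = 39456760.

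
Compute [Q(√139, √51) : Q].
[Q(√139, √51) : Q] = 4

[Q(√139):Q] = 2 (min poly x^2 - 139, irreducible since 139 is squarefree > 1). For the top step, suppose √51 ∈ Q(√139), say √51 = c + d√139 with c, d ∈ Q. Squaring: 51 = c^2 + 139d^2 + 2cd√139. Since √139 ∉ Q this forces 2cd = 0. If d = 0 then √51 = c ∈ Q, contradicting 51 squarefree > 1. If c = 0 then 51 = 139d^2, so 139·51 = (139d)^2 is a perfect square in Q — but 139·51 = 7089 is not a perfect square (since 139 and 51 are distinct squarefree integers). Contradiction. Hence √51 ∉ Q(√139), so x^2 - 51 stays irreducible over Q(√139) and [Q(√139, √51) : Q(√139)] = 2. By the tower law, [Q(√139, √51) : Q] = 2 · 2 = 4.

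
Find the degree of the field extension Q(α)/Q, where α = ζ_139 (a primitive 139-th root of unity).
[Q(α):Q] = 138

The minimal polynomial of ζ_139 over Q is the 139-th cyclotomic polynomial Φ_139(x), which is irreducible over Q and has degree φ(139) = 138. Hence [Q(α):Q] = φ(139) = 138.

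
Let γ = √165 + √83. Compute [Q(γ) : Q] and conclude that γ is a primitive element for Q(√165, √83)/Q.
[Q(γ) : Q] = 4 (equivalently, Q(γ) = Q(√165, √83))

Obviously Q(γ) ⊆ Q(√165, √83), and [Q(√165, √83):Q] = 4 (since 165, 83 are distinct squarefree integers > 1 with 13695 not a perfect square). To show equality we compute the minimal polynomial of γ. From γ = √165 + √83: γ^2 = 165 + 2√(13695) + 83 = 248 + 2√(13695), so γ^2 - 248 = 2√(13695); squaring, (γ^2 - 248)^2 = 4·13695, i.e. γ^4 - 496γ^2 + 61504 - 54780 = 0, i.e. γ^4 - 496γ^2 + 6724 = 0. So γ is a root of x^4 - 496x^2 + 6724. This polynomial is irreducible over Q: it has no rational root (each ±√165 ± √83 is irrational), and any factorization into two quadratics over Q would force √(13695) ∈ Q (pairing opposite roots) or √165, √83 ∈ Q (other pairings), all impossible. Hence [Q(γ):Q] = 4 = [Q(√165, √83):Q], so Q(γ) = Q(√165, √83).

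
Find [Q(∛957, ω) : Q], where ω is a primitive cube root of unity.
[Q(∛957, ω) : Q] = 6

[Q(∛957):Q] = 3 (min poly x^3 - 957, irreducible since 957 is not a perfect cube). [Q(ω):Q] = 2 (min poly x^2 + x + 1). Since Q(∛957) ⊂ R and ω ∉ R, we have ω ∉ Q(∛957), so x^2 + x + 1 remains irreducible over Q(∛957) and [Q(∛957, ω) : Q(∛957)] = 2. By the tower law, [Q(∛957, ω) : Q] = 3 · 2 = 6. (In fact Q(∛957, ω) is the splitting field of x^3 - 957 over Q.)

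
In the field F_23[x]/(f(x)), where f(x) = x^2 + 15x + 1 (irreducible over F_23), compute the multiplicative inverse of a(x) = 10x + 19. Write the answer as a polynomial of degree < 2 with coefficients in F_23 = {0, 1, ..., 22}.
a(x)^(-1) ≡ 12x + 10 (mod f(x))

Since f is irreducible over F_23, F_23[x]/(f) is a field and a(x) ≠ 0 has an inverse. Apply the extended Euclidean algorithm to f(x) and a(x) in F_23[x]: f(x) = (7x + 2)·a(x) + (9). The last nonzero remainder is the constant 9 = gcd(f, a) in F_23. Back-substituting through the division chain expresses 9 = s(x)·a(x) + t(x)·f(x) with s(x) ≡ 16x + 21 (mod f), so (16x + 21)·a(x) ≡ 9 (mod f). Multiplying by 9^(-1) ≡ 18 in F_23 gives a(x)^(-1) ≡ 18·(16x + 21) ≡ 12x + 10 (mod f). Check: (10x + 19)·(12x + 10) = 5x^2 + 6x + 6 ≡ 1 (mod x^2 + 15x + 1).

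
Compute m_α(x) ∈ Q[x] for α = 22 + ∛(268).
m_α(x) = x^3 - 66x^2 + 1452x - 10916

Set β = α - 22 = ∛(268), so β^3 = 268. Then (α - 22)^3 - 268 = 0, i.e. α is a root of g(x) = (x - 22)^3 - 268 = x^3 - 66x^2 + 1452x - 10916. Since g(x) = h(x - 22) where h(x) = x^3 - 268, and h is irreducible over Q (because 268 is not a perfect cube, so h has no rational root, and a monic cubic with no rational root is irreducible), g is also irreducible (irreducibility is preserved under the substitution x → x - 22). Hence m_α(x) = x^3 - 66x^2 + 1452x - 10916.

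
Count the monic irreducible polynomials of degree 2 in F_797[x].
There are 317206 monic irreducible polynomials of degree 2 over F_797

Each element of F_{797^2} that lies in no proper subfield is a root of exactly one monic irreducible of degree 2 over F_797, and each such polynomial has 2 distinct roots in F_{797^2}. By Möbius inversion the count is N_797(2) = (1/2) Σ_{d|2} μ(2/d) · 797^d = (1/2)(μ(2)·797^1 + μ(1)·797^2) = 634412/2 = 317206.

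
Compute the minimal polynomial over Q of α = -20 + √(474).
m_α(x) = x^2 + 40x - 74

From α + 20 = √(474), squaring gives (α + 20)^2 = 474, i.e. α^2 + 40α + 400 = 474, so α^2 + 40α - 74 = 0. The discriminant of x^2 + 40x - 74 is (40)^2 - 4·(-74) = 1600 + 296 = 1896, and 4·(474) is not a perfect square in Q since 474 is squarefree and ≠ 1. Hence x^2 + 40x - 74 is irreducible over Q and is the minimal polynomial of α.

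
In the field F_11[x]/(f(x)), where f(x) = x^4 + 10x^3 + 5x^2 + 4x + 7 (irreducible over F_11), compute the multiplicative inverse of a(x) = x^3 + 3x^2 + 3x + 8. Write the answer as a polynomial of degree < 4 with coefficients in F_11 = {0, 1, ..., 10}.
a(x)^(-1) ≡ 4x^3 + 7x^2 + x + 5 (mod f(x))

Since f is irreducible over F_11, F_11[x]/(f) is a field and a(x) ≠ 0 has an inverse. Apply the extended Euclidean algorithm to f(x) and a(x) in F_11[x]: f(x) = (x + 7)·a(x) + (3x^2 + 8x + 6);  a(x) = (4x + 5)·(3x^2 + 8x + 6) + (5x);  (3x^2 + 8x + 6) = (5x + 6)·(5x) + (6). The last nonzero remainder is the constant 6 = gcd(f, a) in F_11. Back-substituting through the division chain expresses 6 = s(x)·a(x) + t(x)·f(x) with s(x) ≡ 2x^3 + 9x^2 + 6x + 8 (mod f), so (2x^3 + 9x^2 + 6x + 8)·a(x) ≡ 6 (mod f). Multiplying by 6^(-1) ≡ 2 in F_11 gives a(x)^(-1) ≡ 2·(2x^3 + 9x^2 + 6x + 8) ≡ 4x^3 + 7x^2 + x + 5 (mod f). Check: (x^3 + 3x^2 + 3x + 8)·(4x^3 + 7x^2 + x + 5) = 4x^6 + 8x^5 + x^4 + 6x^3 + 8x^2 + x + 7 ≡ 1 (mod x^4 + 10x^3 + 5x^2 + 4x + 7).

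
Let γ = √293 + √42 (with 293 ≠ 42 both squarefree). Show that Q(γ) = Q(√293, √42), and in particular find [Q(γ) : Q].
[Q(γ) : Q] = 4 (equivalently, Q(γ) = Q(√293, √42))

Obviously Q(γ) ⊆ Q(√293, √42), and [Q(√293, √42):Q] = 4 (since 293, 42 are distinct squarefree integers > 1 with 12306 not a perfect square). To show equality we compute the minimal polynomial of γ. From γ = √293 + √42: γ^2 = 293 + 2√(12306) + 42 = 335 + 2√(12306), so γ^2 - 335 = 2√(12306); squaring, (γ^2 - 335)^2 = 4·12306, i.e. γ^4 - 670γ^2 + 112225 - 49224 = 0, i.e. γ^4 - 670γ^2 + 63001 = 0. So γ is a root of x^4 - 670x^2 + 63001. This polynomial is irreducible over Q: it has no rational root (each ±√293 ± √42 is irrational), and any factorization into two quadratics over Q would force √(12306) ∈ Q (pairing opposite roots) or √293, √42 ∈ Q (other pairings), all impossible. Hence [Q(γ):Q] = 4 = [Q(√293, √42):Q], so Q(γ) = Q(√293, √42).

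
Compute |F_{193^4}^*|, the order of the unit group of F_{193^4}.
|F_{193^4}^*| = 1387488000

F_{193^4} has 193^4 = 1387488001 elements; its multiplicative group consists of all nonzero elements, so |F_{193^4}^*| = 1387488001 - 1 = 1387488000. (It is cyclic since any finite subgroup of the multiplicative group of a field is cyclic.)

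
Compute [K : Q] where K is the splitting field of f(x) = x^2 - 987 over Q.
[K : Q] = 2

f(x) = x^2 - 987 factors as (x - √987)(x + √987). The splitting field is K = Q(√987). Since 987 is squarefree and > 1, it is not a perfect square, so x^2 - 987 is irreducible over Q and [Q(√987) : Q] = 2. Hence [K : Q] = 2.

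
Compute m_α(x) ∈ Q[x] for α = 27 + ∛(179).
m_α(x) = x^3 - 81x^2 + 2187x - 19862

Set β = α - 27 = ∛(179), so β^3 = 179. Then (α - 27)^3 - 179 = 0, i.e. α is a root of g(x) = (x - 27)^3 - 179 = x^3 - 81x^2 + 2187x - 19862. Since g(x) = h(x - 27) where h(x) = x^3 - 179, and h is irreducible over Q (because 179 is not a perfect cube, so h has no rational root, and a monic cubic with no rational root is irreducible), g is also irreducible (irreducibility is preserved under the substitution x → x - 27). Hence m_α(x) = x^3 - 81x^2 + 2187x - 19862.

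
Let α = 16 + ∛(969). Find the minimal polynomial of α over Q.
m_α(x) = x^3 - 48x^2 + 768x - 5065

Set β = α - 16 = ∛(969), so β^3 = 969. Then (α - 16)^3 - 969 = 0, i.e. α is a root of g(x) = (x - 16)^3 - 969 = x^3 - 48x^2 + 768x - 5065. Since g(x) = h(x - 16) where h(x) = x^3 - 969, and h is irreducible over Q (because 969 is not a perfect cube, so h has no rational root, and a monic cubic with no rational root is irreducible), g is also irreducible (irreducibility is preserved under the substitution x → x - 16). Hence m_α(x) = x^3 - 48x^2 + 768x - 5065.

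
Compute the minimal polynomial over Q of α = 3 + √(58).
m_α(x) = x^2 - 6x - 49

From α - 3 = √(58), squaring gives (α - 3)^2 = 58, i.e. α^2 - 6α + 9 = 58, so α^2 - 6α - 49 = 0. The discriminant of x^2 - 6x - 49 is (-6)^2 - 4·(-49) = 36 + 196 = 232, and 4·(58) is not a perfect square in Q since 58 is squarefree and ≠ 1. Hence x^2 - 6x - 49 is irreducible over Q and is the minimal polynomial of α.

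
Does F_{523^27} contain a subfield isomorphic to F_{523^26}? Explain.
No: F_{523^26} is not a subfield of F_{523^27}

F_{p^m} embeds in F_{p^n} iff m | n. Here 26 ∤ 27 (since 27 = 1·26 + 1 with remainder 1 ≠ 0), so F_{523^26} is not a subfield of F_{523^27}. Equivalently: if it were, the tower law would give 26 = [F_{523^26}:F_523] dividing [F_{523^27}:F_523] = 27, contradiction.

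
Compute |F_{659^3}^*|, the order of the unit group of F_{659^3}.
|F_{659^3}^*| = 286191178

F_{659^3} has 659^3 = 286191179 elements; its multiplicative group consists of all nonzero elements, so |F_{659^3}^*| = 286191179 - 1 = 286191178. (It is cyclic since any finite subgroup of the multiplicative group of a field is cyclic.)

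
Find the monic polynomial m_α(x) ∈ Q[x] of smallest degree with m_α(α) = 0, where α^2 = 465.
m_α(x) = x^2 - 465

α satisfies α^2 - 465 = 0, so x^2 - 465 annihilates α. Since d = 465 is squarefree and ≠ 1, it is not a perfect square in Q, so x^2 - 465 has no rational root and is therefore irreducible over Q (a degree-2 polynomial over a field is irreducible iff it has no root). Hence m_α(x) = x^2 - 465.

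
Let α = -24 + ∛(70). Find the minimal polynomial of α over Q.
m_α(x) = x^3 + 72x^2 + 1728x + 13754

Set β = α + 24 = ∛(70), so β^3 = 70. Then (α + 24)^3 - 70 = 0, i.e. α is a root of g(x) = (x + 24)^3 - 70 = x^3 + 72x^2 + 1728x + 13754. Since g(x) = h(x + 24) where h(x) = x^3 - 70, and h is irreducible over Q (because 70 is not a perfect cube, so h has no rational root, and a monic cubic with no rational root is irreducible), g is also irreducible (irreducibility is preserved under the substitution x → x + 24). Hence m_α(x) = x^3 + 72x^2 + 1728x + 13754.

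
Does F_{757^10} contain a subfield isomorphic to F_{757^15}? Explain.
No: F_{757^15} is not a subfield of F_{757^10}

F_{p^m} embeds in F_{p^n} iff m | n. Here 15 ∤ 10 (since 10 = 0·15 + 10 with remainder 10 ≠ 0), so F_{757^15} is not a subfield of F_{757^10}. Equivalently: if it were, the tower law would give 15 = [F_{757^15}:F_757] dividing [F_{757^10}:F_757] = 10, contradiction.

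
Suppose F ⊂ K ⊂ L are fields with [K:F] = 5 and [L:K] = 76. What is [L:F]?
[L:F] = 380

The tower law says that for any tower of field extensions F ⊂ K ⊂ L with finite degrees, [L:F] = [L:K] · [K:F]. Here this gives [L:F] = 76 · 5 = 380.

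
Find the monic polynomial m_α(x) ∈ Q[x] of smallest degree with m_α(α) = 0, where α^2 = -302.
m_α(x) = x^2 + 302

α satisfies α^2 + 302 = 0, so x^2 + 302 annihilates α. Since d = -302 is squarefree and ≠ 1, it is not a perfect square in Q, so x^2 + 302 has no rational root and is therefore irreducible over Q (a degree-2 polynomial over a field is irreducible iff it has no root). Hence m_α(x) = x^2 + 302.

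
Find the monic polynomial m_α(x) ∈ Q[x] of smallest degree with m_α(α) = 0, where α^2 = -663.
m_α(x) = x^2 + 663

α satisfies α^2 + 663 = 0, so x^2 + 663 annihilates α. Since d = -663 is squarefree and ≠ 1, it is not a perfect square in Q, so x^2 + 663 has no rational root and is therefore irreducible over Q (a degree-2 polynomial over a field is irreducible iff it has no root). Hence m_α(x) = x^2 + 663.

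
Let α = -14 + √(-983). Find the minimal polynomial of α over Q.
m_α(x) = x^2 + 28x + 1179

From α + 14 = √(-983), squaring gives (α + 14)^2 = -983, i.e. α^2 + 28α + 196 = -983, so α^2 + 28α + 1179 = 0. The discriminant of x^2 + 28x + 1179 is (28)^2 - 4·(1179) = 784 - 4716 = -3932, and 4·(-983) is not a perfect square in Q since -983 is squarefree and ≠ 1. Hence x^2 + 28x + 1179 is irreducible over Q and is the minimal polynomial of α.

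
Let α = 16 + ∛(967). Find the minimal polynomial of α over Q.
m_α(x) = x^3 - 48x^2 + 768x - 5063

Set β = α - 16 = ∛(967), so β^3 = 967. Then (α - 16)^3 - 967 = 0, i.e. α is a root of g(x) = (x - 16)^3 - 967 = x^3 - 48x^2 + 768x - 5063. Since g(x) = h(x - 16) where h(x) = x^3 - 967, and h is irreducible over Q (because 967 is not a perfect cube, so h has no rational root, and a monic cubic with no rational root is irreducible), g is also irreducible (irreducibility is preserved under the substitution x → x - 16). Hence m_α(x) = x^3 - 48x^2 + 768x - 5063.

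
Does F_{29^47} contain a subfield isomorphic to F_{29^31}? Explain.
No: F_{29^31} is not a subfield of F_{29^47}

F_{p^m} embeds in F_{p^n} iff m | n. Here 31 ∤ 47 (since 47 = 1·31 + 16 with remainder 16 ≠ 0), so F_{29^31} is not a subfield of F_{29^47}. Equivalently: if it were, the tower law would give 31 = [F_{29^31}:F_29] dividing [F_{29^47}:F_29] = 47, contradiction.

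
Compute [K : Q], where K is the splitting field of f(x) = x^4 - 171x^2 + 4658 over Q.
[K : Q] = 4

Solving the quadratic in x^2: x^2 = (171 ± √(171^2 - 4·4658))/2 = (171 ± √10609)/2 = (171 ± 103)/2, giving x^2 = 34 or x^2 = 137. So f(x) = (x^2 - 34)(x^2 - 137) and the roots of f are ±√34, ±√137. Hence the splitting field is K = Q(√34, √137). Since 34 and 137 are distinct squarefree integers > 1, their product 4658 is not a perfect square, so √137 ∉ Q(√34). By the tower law [K:Q] = [Q(√34,√137):Q(√34)] · [Q(√34):Q] = 2 · 2 = 4.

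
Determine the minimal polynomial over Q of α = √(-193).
m_α(x) = x^2 + 193

α satisfies α^2 + 193 = 0, so x^2 + 193 annihilates α. Since d = -193 is squarefree and ≠ 1, it is not a perfect square in Q, so x^2 + 193 has no rational root and is therefore irreducible over Q (a degree-2 polynomial over a field is irreducible iff it has no root). Hence m_α(x) = x^2 + 193.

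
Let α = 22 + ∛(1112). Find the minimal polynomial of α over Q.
m_α(x) = x^3 - 66x^2 + 1452x - 11760

Set β = α - 22 = ∛(1112), so β^3 = 1112. Then (α - 22)^3 - 1112 = 0, i.e. α is a root of g(x) = (x - 22)^3 - 1112 = x^3 - 66x^2 + 1452x - 11760. Since g(x) = h(x - 22) where h(x) = x^3 - 1112, and h is irreducible over Q (because 1112 is not a perfect cube, so h has no rational root, and a monic cubic with no rational root is irreducible), g is also irreducible (irreducibility is preserved under the substitution x → x - 22). Hence m_α(x) = x^3 - 66x^2 + 1452x - 11760.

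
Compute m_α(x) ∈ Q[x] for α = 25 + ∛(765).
m_α(x) = x^3 - 75x^2 + 1875x - 16390

Set β = α - 25 = ∛(765), so β^3 = 765. Then (α - 25)^3 - 765 = 0, i.e. α is a root of g(x) = (x - 25)^3 - 765 = x^3 - 75x^2 + 1875x - 16390. Since g(x) = h(x - 25) where h(x) = x^3 - 765, and h is irreducible over Q (because 765 is not a perfect cube, so h has no rational root, and a monic cubic with no rational root is irreducible), g is also irreducible (irreducibility is preserved under the substitution x → x - 25). Hence m_α(x) = x^3 - 75x^2 + 1875x - 16390.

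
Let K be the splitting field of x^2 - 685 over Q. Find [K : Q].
[K : Q] = 2

f(x) = x^2 - 685 factors as (x - √685)(x + √685). The splitting field is K = Q(√685). Since 685 is squarefree and > 1, it is not a perfect square, so x^2 - 685 is irreducible over Q and [Q(√685) : Q] = 2. Hence [K : Q] = 2.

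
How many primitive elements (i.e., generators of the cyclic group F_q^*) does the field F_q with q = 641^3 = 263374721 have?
There are φ(263374720) = 90298368 primitive elements

F_q^* is cyclic of order q - 1 = 263374720. A cyclic group of order m has exactly φ(m) generators. Here m = 263374720 = 2^7 · 5 · 7 · 58789, so the number of primitive elements is φ(263374720) = 90298368.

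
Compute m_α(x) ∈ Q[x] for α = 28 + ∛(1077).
m_α(x) = x^3 - 84x^2 + 2352x - 23029

Set β = α - 28 = ∛(1077), so β^3 = 1077. Then (α - 28)^3 - 1077 = 0, i.e. α is a root of g(x) = (x - 28)^3 - 1077 = x^3 - 84x^2 + 2352x - 23029. Since g(x) = h(x - 28) where h(x) = x^3 - 1077, and h is irreducible over Q (because 1077 is not a perfect cube, so h has no rational root, and a monic cubic with no rational root is irreducible), g is also irreducible (irreducibility is preserved under the substitution x → x - 28). Hence m_α(x) = x^3 - 84x^2 + 2352x - 23029.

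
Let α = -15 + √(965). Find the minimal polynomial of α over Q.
m_α(x) = x^2 + 30x - 740

From α + 15 = √(965), squaring gives (α + 15)^2 = 965, i.e. α^2 + 30α + 225 = 965, so α^2 + 30α - 740 = 0. The discriminant of x^2 + 30x - 740 is (30)^2 - 4·(-740) = 900 + 2960 = 3860, and 4·(965) is not a perfect square in Q since 965 is squarefree and ≠ 1. Hence x^2 + 30x - 740 is irreducible over Q and is the minimal polynomial of α.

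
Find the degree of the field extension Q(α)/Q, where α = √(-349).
[Q(α):Q] = 2

[Q(α):Q] equals the degree of the minimal polynomial of α. Here α^2 = -349 and x^2 + 349 is irreducible (d = -349 is squarefree, ≠ 1, hence not a square), so deg(m_α) = 2. Thus [Q(α):Q] = 2.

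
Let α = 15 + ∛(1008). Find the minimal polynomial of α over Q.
m_α(x) = x^3 - 45x^2 + 675x - 4383

Set β = α - 15 = ∛(1008), so β^3 = 1008. Then (α - 15)^3 - 1008 = 0, i.e. α is a root of g(x) = (x - 15)^3 - 1008 = x^3 - 45x^2 + 675x - 4383. Since g(x) = h(x - 15) where h(x) = x^3 - 1008, and h is irreducible over Q (because 1008 is not a perfect cube, so h has no rational root, and a monic cubic with no rational root is irreducible), g is also irreducible (irreducibility is preserved under the substitution x → x - 15). Hence m_α(x) = x^3 - 45x^2 + 675x - 4383.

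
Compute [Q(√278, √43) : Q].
[Q(√278, √43) : Q] = 4

[Q(√278):Q] = 2 (min poly x^2 - 278, irreducible since 278 is squarefree > 1). For the top step, suppose √43 ∈ Q(√278), say √43 = c + d√278 with c, d ∈ Q. Squaring: 43 = c^2 + 278d^2 + 2cd√278. Since √278 ∉ Q this forces 2cd = 0. If d = 0 then √43 = c ∈ Q, contradicting 43 squarefree > 1. If c = 0 then 43 = 278d^2, so 278·43 = (278d)^2 is a perfect square in Q — but 278·43 = 11954 is not a perfect square (since 278 and 43 are distinct squarefree integers). Contradiction. Hence √43 ∉ Q(√278), so x^2 - 43 stays irreducible over Q(√278) and [Q(√278, √43) : Q(√278)] = 2. By the tower law, [Q(√278, √43) : Q] = 2 · 2 = 4.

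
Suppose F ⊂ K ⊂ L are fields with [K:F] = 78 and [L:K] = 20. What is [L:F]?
[L:F] = 1560

The tower law says that for any tower of field extensions F ⊂ K ⊂ L with finite degrees, [L:F] = [L:K] · [K:F]. Here this gives [L:F] = 20 · 78 = 1560.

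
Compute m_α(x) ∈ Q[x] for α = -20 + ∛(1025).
m_α(x) = x^3 + 60x^2 + 1200x + 6975

Set β = α + 20 = ∛(1025), so β^3 = 1025. Then (α + 20)^3 - 1025 = 0, i.e. α is a root of g(x) = (x + 20)^3 - 1025 = x^3 + 60x^2 + 1200x + 6975. Since g(x) = h(x + 20) where h(x) = x^3 - 1025, and h is irreducible over Q (because 1025 is not a perfect cube, so h has no rational root, and a monic cubic with no rational root is irreducible), g is also irreducible (irreducibility is preserved under the substitution x → x + 20). Hence m_α(x) = x^3 + 60x^2 + 1200x + 6975.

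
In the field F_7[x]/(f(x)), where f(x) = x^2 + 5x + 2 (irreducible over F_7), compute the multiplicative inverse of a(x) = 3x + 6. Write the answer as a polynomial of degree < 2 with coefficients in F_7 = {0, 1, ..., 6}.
a(x)^(-1) ≡ 3x + 2 (mod f(x))

Since f is irreducible over F_7, F_7[x]/(f) is a field and a(x) ≠ 0 has an inverse. Apply the extended Euclidean algorithm to f(x) and a(x) in F_7[x]: f(x) = (5x + 1)·a(x) + (3). The last nonzero remainder is the constant 3 = gcd(f, a) in F_7. Back-substituting through the division chain expresses 3 = s(x)·a(x) + t(x)·f(x) with s(x) ≡ 2x + 6 (mod f), so (2x + 6)·a(x) ≡ 3 (mod f). Multiplying by 3^(-1) ≡ 5 in F_7 gives a(x)^(-1) ≡ 5·(2x + 6) ≡ 3x + 2 (mod f). Check: (3x + 6)·(3x + 2) = 2x^2 + 3x + 5 ≡ 1 (mod x^2 + 5x + 2).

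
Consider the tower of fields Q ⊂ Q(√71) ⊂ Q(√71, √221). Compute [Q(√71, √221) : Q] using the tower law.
[Q(√71, √221) : Q] = 4

[Q(√71):Q] = 2 (min poly x^2 - 71, irreducible since 71 is squarefree > 1). For the top step, suppose √221 ∈ Q(√71), say √221 = c + d√71 with c, d ∈ Q. Squaring: 221 = c^2 + 71d^2 + 2cd√71. Since √71 ∉ Q this forces 2cd = 0. If d = 0 then √221 = c ∈ Q, contradicting 221 squarefree > 1. If c = 0 then 221 = 71d^2, so 71·221 = (71d)^2 is a perfect square in Q — but 71·221 = 15691 is not a perfect square (since 71 and 221 are distinct squarefree integers). Contradiction. Hence √221 ∉ Q(√71), so x^2 - 221 stays irreducible over Q(√71) and [Q(√71, √221) : Q(√71)] = 2. By the tower law, [Q(√71, √221) : Q] = 2 · 2 = 4.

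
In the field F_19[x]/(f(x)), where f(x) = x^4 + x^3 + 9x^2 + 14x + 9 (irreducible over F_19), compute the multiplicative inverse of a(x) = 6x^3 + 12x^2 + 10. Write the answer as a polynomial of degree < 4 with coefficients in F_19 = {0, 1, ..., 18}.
a(x)^(-1) ≡ 6x^3 + 8x^2 + 18x + 16 (mod f(x))

Since f is irreducible over F_19, F_19[x]/(f) is a field and a(x) ≠ 0 has an inverse. Apply the extended Euclidean algorithm to f(x) and a(x) in F_19[x]: f(x) = (16x + 3)·a(x) + (11x^2 + 6x + 17);  a(x) = (4x + 11)·(11x^2 + 6x + 17) + (18x + 13);  (11x^2 + 6x + 17) = (8x + 3)·(18x + 13) + (16). The last nonzero remainder is the constant 16 = gcd(f, a) in F_19. Back-substituting through the division chain expresses 16 = s(x)·a(x) + t(x)·f(x) with s(x) ≡ x^3 + 14x^2 + 3x + 9 (mod f), so (x^3 + 14x^2 + 3x + 9)·a(x) ≡ 16 (mod f). Multiplying by 16^(-1) ≡ 6 in F_19 gives a(x)^(-1) ≡ 6·(x^3 + 14x^2 + 3x + 9) ≡ 6x^3 + 8x^2 + 18x + 16 (mod f). Check: (6x^3 + 12x^2 + 10)·(6x^3 + 8x^2 + 18x + 16) = 17x^6 + 6x^5 + 14x^4 + 11x^3 + 6x^2 + 9x + 8 ≡ 1 (mod x^4 + x^3 + 9x^2 + 14x + 9).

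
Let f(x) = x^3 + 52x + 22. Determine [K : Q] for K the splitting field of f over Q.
[K : Q] = 6

By the rational root test, any rational root of the monic integer polynomial f(x) = x^3 + 52x + 22 must be an integer dividing the constant term 22, i.e. one of ±{1, 2, 11, 22}. Evaluating: f(1) = 75, f(-1) = -31, f(2) = 134, f(-2) = -90, f(11) = 1925, f(-11) = -1881, f(22) = 11814, f(-22) = -11770; none is 0, so f has no rational root and is therefore irreducible over Q (a cubic with no linear factor over a field is irreducible). For an irreducible cubic, the Galois group is A_3 or S_3 according as the discriminant disc(f) = -4a^3 - 27b^2 = -4·(52)^3 - 27·(22)^2 = -575500 is or is not a square in Q. Here disc(f) = -575500 is not a perfect square in Q, so the Galois group of f over Q is not contained in A_3 and must be all of S_3. The splitting field has degree |S_3| = 6 over Q, so [K : Q] = 6.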